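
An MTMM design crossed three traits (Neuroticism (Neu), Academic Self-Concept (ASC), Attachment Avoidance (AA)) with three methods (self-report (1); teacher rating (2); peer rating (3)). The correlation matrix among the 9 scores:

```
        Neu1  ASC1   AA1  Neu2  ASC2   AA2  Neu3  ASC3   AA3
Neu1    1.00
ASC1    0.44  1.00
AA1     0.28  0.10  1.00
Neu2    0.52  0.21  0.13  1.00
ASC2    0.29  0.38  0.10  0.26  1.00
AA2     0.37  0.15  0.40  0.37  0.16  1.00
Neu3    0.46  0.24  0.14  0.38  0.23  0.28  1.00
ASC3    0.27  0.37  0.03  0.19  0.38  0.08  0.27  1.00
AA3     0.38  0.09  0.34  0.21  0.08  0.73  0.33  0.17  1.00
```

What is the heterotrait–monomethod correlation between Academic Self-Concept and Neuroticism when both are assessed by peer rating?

Different traits, same method: r(ASC3, Neu3) = 0.27.

0.27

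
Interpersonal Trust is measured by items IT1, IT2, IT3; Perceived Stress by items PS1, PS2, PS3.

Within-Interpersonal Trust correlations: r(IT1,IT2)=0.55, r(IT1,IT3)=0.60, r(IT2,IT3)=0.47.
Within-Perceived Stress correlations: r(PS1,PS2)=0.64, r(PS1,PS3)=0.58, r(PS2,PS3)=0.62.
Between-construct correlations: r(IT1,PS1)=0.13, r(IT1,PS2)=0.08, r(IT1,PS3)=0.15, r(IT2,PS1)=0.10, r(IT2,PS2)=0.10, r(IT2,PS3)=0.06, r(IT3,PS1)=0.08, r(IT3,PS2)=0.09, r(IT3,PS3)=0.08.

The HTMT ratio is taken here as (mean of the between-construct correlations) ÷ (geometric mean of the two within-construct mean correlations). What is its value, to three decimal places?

0.168

Between-construct mean = 0.87/9 = 0.0967.
Mean within-IT = 1.62/3 = 0.5400; mean within-PS = 1.84/3 = 0.6133.
Geometric mean = √(0.5400 × 0.6133) = 0.5755.
HTMT = 0.0967 / 0.5755 = 0.168.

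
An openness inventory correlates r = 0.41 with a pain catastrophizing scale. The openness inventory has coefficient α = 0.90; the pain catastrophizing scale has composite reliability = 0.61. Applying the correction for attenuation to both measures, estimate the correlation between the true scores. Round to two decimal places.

0.55

r_true = r_obs / √(r_xx · r_yy) = 0.41 / √(0.90 × 0.61) = 0.41 / √0.5490 = 0.41 / 0.7409 ≈ 0.55.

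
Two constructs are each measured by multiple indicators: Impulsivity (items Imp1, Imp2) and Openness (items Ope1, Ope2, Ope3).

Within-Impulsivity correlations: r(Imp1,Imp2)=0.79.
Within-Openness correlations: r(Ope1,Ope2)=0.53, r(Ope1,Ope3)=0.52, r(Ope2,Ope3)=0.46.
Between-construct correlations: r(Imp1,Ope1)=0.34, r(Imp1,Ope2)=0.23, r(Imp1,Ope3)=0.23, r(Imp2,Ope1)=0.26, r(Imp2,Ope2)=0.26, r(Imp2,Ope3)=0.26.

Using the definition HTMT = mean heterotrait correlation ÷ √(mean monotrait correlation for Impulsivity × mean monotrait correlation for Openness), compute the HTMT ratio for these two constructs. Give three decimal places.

Between-construct mean = 1.58/6 = 0.2633.
Mean within-Imp = 0.79/1 = 0.7900; mean within-Ope = 1.51/3 = 0.5033.
Geometric mean = √(0.7900 × 0.5033) = 0.6306.
HTMT = 0.2633 / 0.6306 = 0.418.

0.418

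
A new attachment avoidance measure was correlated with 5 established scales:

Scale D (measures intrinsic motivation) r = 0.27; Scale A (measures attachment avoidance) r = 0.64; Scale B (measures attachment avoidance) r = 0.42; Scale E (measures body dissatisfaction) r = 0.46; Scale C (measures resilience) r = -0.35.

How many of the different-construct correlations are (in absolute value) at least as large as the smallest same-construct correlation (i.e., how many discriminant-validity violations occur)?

Convergent (same construct = attachment avoidance): Scale A, Scale B.
Smallest convergent = 0.42. Discriminant |r|: 0.27, 0.46, 0.35; count ≥ 0.42 → 1.

1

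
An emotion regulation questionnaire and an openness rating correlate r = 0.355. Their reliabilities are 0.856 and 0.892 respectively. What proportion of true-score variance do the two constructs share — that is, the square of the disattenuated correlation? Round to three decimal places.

0.165

Disattenuated r = 0.355 / √(0.856 × 0.892) = 0.355 / 0.8738 = 0.4063.
Shared true-score variance = 0.4063² = 0.1651 ≈ 0.165.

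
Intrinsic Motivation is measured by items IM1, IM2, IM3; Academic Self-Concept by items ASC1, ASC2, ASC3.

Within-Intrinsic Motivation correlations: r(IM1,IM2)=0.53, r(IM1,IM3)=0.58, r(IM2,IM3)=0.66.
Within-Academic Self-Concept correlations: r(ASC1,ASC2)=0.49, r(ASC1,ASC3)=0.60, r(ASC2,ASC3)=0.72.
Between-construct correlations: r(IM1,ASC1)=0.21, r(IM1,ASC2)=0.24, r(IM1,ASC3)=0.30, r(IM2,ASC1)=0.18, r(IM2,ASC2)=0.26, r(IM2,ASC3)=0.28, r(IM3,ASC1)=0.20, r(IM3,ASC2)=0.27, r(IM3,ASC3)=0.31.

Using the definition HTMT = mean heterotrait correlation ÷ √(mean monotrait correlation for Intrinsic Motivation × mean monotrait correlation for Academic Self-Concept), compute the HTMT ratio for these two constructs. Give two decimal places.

0.42

Mean heterotrait r = 2.25/9 = 0.2500.
Mean within-IM = 1.77/3 = 0.5900; mean within-ASC = 1.81/3 = 0.6033.
Geometric mean = √(0.5900 × 0.6033) = 0.5966.
HTMT = 0.2500 / 0.5966 = 0.42.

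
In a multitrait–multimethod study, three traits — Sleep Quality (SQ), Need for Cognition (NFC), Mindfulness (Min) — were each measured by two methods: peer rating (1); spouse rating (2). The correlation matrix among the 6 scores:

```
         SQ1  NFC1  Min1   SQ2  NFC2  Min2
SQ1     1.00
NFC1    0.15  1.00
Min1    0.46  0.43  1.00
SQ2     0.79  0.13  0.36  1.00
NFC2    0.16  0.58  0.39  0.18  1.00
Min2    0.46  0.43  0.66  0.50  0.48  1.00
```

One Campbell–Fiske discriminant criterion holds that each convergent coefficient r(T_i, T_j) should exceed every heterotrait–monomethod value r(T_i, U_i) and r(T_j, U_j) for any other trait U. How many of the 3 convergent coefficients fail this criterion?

Checking each validity diagonal entry against its comparison values:
SQ (methods 1·2): 0.79 vs {0.15, 0.18, 0.46, 0.50} → pass.
NFC (methods 1·2): 0.58 vs {0.15, 0.18, 0.43, 0.48} → pass.
Min (methods 1·2): 0.66 vs {0.46, 0.50, 0.43, 0.48} → pass.
0 of 3 fail.

0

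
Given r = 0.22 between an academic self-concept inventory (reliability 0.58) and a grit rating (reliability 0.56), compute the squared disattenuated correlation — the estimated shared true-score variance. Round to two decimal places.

Disattenuated r = 0.22 / √(0.58 × 0.56) = 0.22 / 0.5699 = 0.3860.
Shared true-score variance = 0.3860² = 0.1490 ≈ 0.15.

0.15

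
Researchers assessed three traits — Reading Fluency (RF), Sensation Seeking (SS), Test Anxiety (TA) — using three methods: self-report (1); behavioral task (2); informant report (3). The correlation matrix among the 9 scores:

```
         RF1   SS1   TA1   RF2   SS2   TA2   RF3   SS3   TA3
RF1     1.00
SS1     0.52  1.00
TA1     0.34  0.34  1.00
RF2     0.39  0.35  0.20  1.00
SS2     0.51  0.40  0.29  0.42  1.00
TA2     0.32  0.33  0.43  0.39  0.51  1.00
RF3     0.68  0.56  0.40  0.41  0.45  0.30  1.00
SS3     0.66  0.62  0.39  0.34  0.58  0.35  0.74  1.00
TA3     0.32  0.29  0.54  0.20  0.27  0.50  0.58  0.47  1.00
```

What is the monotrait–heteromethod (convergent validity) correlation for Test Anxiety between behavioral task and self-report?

Same trait (TA), different methods: r(TA2, TA1) = 0.43.

0.43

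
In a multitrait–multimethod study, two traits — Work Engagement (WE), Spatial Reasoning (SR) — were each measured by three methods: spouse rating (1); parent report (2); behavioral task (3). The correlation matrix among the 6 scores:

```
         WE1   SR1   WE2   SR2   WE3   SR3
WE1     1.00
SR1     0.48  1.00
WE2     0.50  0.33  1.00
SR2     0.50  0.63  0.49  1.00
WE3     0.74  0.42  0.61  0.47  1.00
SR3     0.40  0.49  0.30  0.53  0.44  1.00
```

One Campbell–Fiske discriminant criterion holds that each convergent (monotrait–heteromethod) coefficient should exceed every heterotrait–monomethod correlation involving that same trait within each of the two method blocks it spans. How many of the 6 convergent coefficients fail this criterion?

0

Convergent coefficients and their comparison sets:
WE (methods 1·2): 0.50 vs {0.48, 0.49} → pass.
WE (methods 1·3): 0.74 vs {0.48, 0.44} → pass.
WE (methods 2·3): 0.61 vs {0.49, 0.44} → pass.
SR (methods 1·2): 0.63 vs {0.48, 0.49} → pass.
SR (methods 1·3): 0.49 vs {0.48, 0.44} → pass.
SR (methods 2·3): 0.53 vs {0.49, 0.44} → pass.
0 of 6 fail.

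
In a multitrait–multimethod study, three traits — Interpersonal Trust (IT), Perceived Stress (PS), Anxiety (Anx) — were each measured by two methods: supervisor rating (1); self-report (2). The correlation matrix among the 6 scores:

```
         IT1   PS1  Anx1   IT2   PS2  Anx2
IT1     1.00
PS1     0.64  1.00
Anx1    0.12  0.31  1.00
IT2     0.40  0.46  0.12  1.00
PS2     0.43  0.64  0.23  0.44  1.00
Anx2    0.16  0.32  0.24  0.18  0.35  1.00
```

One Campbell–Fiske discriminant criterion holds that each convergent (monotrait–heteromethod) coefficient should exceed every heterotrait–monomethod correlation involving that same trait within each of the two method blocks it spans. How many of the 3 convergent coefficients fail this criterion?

Convergent coefficients and their comparison sets:
IT (methods 1·2): 0.40 vs {0.64, 0.44, 0.12, 0.18} → fail.
PS (methods 1·2): 0.64 vs {0.64, 0.44, 0.31, 0.35} → fail.
Anx (methods 1·2): 0.24 vs {0.12, 0.18, 0.31, 0.35} → fail.
3 of 3 fail.

3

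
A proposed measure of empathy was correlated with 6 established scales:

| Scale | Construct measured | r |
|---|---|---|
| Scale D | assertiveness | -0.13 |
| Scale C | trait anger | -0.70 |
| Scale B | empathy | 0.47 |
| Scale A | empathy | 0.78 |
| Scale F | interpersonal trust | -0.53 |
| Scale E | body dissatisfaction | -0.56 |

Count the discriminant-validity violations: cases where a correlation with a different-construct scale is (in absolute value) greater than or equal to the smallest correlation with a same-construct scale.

Convergent (same construct = empathy): Scale B, Scale A.
Smallest convergent = 0.47. Discriminant |r|: 0.13, 0.70, 0.53, 0.56; count ≥ 0.47 → 3.

3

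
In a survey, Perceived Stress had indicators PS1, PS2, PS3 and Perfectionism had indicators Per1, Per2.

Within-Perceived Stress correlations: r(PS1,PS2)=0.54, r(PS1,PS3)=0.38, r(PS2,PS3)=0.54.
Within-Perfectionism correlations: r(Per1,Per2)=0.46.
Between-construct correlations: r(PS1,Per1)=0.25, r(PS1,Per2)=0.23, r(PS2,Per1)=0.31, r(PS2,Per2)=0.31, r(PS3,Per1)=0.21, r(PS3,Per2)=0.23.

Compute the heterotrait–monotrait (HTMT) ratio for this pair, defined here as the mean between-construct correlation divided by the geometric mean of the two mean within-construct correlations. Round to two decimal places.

Mean heterotrait r = 1.54/6 = 0.2567.
Mean within-PS = 1.46/3 = 0.4867; mean within-Per = 0.46/1 = 0.4600.
Geometric mean = √(0.4867 × 0.4600) = 0.4732.
HTMT = 0.2567 / 0.4732 = 0.54.

0.54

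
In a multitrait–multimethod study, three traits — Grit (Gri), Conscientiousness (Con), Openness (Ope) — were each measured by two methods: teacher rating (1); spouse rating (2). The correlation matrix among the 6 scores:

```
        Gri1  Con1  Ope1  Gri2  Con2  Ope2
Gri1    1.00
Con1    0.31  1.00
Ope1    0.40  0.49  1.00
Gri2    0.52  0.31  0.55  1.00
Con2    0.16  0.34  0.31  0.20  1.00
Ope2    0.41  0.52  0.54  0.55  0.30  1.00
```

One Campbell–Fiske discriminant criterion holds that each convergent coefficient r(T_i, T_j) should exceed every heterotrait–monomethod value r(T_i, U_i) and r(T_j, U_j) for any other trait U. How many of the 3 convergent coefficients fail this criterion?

Each convergent coefficient versus the relevant comparison correlations:
Gri (methods 1·2): 0.52 vs {0.31, 0.20, 0.40, 0.55} → fail.
Con (methods 1·2): 0.34 vs {0.31, 0.20, 0.49, 0.30} → fail.
Ope (methods 1·2): 0.54 vs {0.40, 0.55, 0.49, 0.30} → fail.
3 of 3 fail.

3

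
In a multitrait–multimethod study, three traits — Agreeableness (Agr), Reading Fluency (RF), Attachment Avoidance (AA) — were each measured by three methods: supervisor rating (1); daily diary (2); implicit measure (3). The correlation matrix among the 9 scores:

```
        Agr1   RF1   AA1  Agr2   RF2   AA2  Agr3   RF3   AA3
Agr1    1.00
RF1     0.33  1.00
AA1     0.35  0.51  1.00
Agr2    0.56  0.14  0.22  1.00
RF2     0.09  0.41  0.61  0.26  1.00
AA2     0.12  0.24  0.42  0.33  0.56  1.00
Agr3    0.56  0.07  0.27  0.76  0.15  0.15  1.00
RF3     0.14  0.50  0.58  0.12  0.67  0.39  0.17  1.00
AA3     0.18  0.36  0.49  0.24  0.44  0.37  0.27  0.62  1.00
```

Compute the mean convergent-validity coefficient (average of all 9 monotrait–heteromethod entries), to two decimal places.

0.53

Convergent values: 0.56, 0.56, 0.76, 0.41, 0.50, 0.67, 0.42, 0.49, 0.37; mean = 4.74/9 = 0.53.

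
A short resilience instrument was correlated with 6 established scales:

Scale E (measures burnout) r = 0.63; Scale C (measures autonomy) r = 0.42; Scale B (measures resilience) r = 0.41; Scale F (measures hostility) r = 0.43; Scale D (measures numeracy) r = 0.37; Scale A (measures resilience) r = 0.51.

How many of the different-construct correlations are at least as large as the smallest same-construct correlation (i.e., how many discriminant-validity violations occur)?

3

Convergent (same construct = resilience): Scale B, Scale A.
Smallest convergent = 0.41. Discriminant values: 0.63, 0.42, 0.43, 0.37; count ≥ 0.41 → 3.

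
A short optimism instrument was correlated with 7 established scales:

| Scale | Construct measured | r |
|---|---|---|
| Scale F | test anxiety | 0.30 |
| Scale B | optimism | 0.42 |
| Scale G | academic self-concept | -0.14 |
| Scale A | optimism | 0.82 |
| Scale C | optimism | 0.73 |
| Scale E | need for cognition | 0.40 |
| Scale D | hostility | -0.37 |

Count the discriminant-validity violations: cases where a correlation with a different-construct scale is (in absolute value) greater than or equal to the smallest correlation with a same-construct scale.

0

Convergent (same construct = optimism): Scale B, Scale A, Scale C.
Smallest convergent = 0.42. Discriminant |r|: 0.30, 0.14, 0.40, 0.37; count ≥ 0.42 → 0.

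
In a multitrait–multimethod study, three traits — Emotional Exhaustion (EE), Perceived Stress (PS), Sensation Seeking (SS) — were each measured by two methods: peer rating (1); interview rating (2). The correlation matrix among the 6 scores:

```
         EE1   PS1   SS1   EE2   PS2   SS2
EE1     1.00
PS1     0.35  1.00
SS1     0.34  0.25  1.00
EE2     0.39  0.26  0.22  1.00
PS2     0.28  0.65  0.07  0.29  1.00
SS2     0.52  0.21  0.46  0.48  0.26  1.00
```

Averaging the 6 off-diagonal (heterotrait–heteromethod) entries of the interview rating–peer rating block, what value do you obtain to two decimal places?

HTHM values (method 2 × method 1): 0.26, 0.22, 0.28, 0.07, 0.52, 0.21; mean = 1.56/6 = 0.26.

0.26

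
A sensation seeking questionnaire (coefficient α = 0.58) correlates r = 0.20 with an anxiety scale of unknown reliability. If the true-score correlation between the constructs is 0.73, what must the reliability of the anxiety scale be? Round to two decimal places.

r_true = r_obs / √(r_xx · r_yy) ⇒ 0.73 = 0.20 / √(0.58 · r_yy).
√(0.58 · r_yy) = 0.20 / 0.73 = 0.2740; 0.58 · r_yy = 0.0751; r_yy = 0.0751 / 0.58 ≈ 0.13.

0.13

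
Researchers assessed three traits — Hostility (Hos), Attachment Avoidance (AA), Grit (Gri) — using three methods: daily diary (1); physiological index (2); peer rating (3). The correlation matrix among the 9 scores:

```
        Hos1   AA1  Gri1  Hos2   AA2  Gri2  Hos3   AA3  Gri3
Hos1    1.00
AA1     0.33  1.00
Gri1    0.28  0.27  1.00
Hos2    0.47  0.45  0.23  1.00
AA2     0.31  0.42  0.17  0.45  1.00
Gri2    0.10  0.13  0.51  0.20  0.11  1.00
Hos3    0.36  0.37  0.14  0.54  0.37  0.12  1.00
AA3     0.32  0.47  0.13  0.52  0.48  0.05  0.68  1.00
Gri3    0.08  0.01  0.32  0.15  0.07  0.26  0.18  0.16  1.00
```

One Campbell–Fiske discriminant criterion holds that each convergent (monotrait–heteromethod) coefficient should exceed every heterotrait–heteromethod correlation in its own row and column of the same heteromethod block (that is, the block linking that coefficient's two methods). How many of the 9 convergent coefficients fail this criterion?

Each convergent coefficient versus the relevant comparison correlations:
Hos (methods 1·2): 0.47 vs {0.31, 0.45, 0.10, 0.23} → pass.
Hos (methods 1·3): 0.36 vs {0.32, 0.37, 0.08, 0.14} → fail.
Hos (methods 2·3): 0.54 vs {0.52, 0.37, 0.15, 0.12} → pass.
AA (methods 1·2): 0.42 vs {0.45, 0.31, 0.13, 0.17} → fail.
AA (methods 1·3): 0.47 vs {0.37, 0.32, 0.01, 0.13} → pass.
AA (methods 2·3): 0.48 vs {0.37, 0.52, 0.07, 0.05} → fail.
Gri (methods 1·2): 0.51 vs {0.23, 0.10, 0.17, 0.13} → pass.
Gri (methods 1·3): 0.32 vs {0.14, 0.08, 0.13, 0.01} → pass.
Gri (methods 2·3): 0.26 vs {0.12, 0.15, 0.05, 0.07} → pass.
3 of 9 fail.

3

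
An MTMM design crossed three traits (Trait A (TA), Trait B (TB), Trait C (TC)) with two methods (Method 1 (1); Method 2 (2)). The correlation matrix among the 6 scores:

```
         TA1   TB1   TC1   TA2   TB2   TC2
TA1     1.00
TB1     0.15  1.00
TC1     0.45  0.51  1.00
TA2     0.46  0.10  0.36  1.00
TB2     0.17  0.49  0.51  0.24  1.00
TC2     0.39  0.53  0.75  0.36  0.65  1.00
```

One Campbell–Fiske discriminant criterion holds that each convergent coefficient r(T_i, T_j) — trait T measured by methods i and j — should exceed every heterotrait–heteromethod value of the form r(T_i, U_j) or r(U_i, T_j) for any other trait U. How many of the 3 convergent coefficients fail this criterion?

1

Checking each validity diagonal entry against its comparison values:
TA (methods 1·2): 0.46 vs {0.17, 0.10, 0.39, 0.36} → pass.
TB (methods 1·2): 0.49 vs {0.10, 0.17, 0.53, 0.51} → fail.
TC (methods 1·2): 0.75 vs {0.36, 0.39, 0.51, 0.53} → pass.
1 of 3 fail.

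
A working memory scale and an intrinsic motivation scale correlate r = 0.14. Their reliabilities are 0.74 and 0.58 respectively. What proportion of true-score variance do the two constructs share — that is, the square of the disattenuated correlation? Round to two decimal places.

0.05

Disattenuated r = 0.14 / √(0.74 × 0.58) = 0.14 / 0.6551 = 0.2137.
Shared true-score variance = 0.2137² = 0.0457 ≈ 0.05.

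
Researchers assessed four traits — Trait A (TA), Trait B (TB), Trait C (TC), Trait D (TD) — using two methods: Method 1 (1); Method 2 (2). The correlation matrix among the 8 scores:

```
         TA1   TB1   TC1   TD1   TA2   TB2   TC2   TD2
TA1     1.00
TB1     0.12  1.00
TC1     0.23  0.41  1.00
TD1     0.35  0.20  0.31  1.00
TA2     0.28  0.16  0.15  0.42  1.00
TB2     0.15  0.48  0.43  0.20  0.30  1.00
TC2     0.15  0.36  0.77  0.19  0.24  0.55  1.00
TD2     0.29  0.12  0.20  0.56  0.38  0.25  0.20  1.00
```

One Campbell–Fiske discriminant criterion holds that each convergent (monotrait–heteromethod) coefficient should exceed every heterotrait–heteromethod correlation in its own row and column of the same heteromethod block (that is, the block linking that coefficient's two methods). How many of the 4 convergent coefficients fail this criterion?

1

Each convergent coefficient versus the relevant comparison correlations:
TA (methods 1·2): 0.28 vs {0.15, 0.16, 0.15, 0.15, 0.29, 0.42} → fail.
TB (methods 1·2): 0.48 vs {0.16, 0.15, 0.36, 0.43, 0.12, 0.20} → pass.
TC (methods 1·2): 0.77 vs {0.15, 0.15, 0.43, 0.36, 0.20, 0.19} → pass.
TD (methods 1·2): 0.56 vs {0.42, 0.29, 0.20, 0.12, 0.19, 0.20} → pass.
1 of 4 fail.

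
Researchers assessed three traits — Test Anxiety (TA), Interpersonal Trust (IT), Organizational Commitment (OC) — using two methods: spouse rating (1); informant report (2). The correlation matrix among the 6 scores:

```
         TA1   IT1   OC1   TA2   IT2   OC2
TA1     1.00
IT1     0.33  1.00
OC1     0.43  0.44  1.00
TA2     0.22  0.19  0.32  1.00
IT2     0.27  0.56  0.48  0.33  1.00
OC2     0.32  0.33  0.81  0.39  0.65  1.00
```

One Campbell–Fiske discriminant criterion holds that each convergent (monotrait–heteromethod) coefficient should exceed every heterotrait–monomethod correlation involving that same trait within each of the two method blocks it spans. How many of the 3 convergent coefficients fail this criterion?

Each convergent coefficient versus the relevant comparison correlations:
TA (methods 1·2): 0.22 vs {0.33, 0.33, 0.43, 0.39} → fail.
IT (methods 1·2): 0.56 vs {0.33, 0.33, 0.44, 0.65} → fail.
OC (methods 1·2): 0.81 vs {0.43, 0.39, 0.44, 0.65} → pass.
2 of 3 fail.

2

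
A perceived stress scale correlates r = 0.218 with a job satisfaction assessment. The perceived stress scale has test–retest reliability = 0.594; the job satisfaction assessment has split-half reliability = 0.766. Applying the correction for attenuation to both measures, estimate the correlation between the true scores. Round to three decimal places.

r_true = r_obs / √(r_xx · r_yy) = 0.218 / √(0.594 × 0.766) = 0.218 / √0.455004 = 0.218 / 0.6745 ≈ 0.323.

0.323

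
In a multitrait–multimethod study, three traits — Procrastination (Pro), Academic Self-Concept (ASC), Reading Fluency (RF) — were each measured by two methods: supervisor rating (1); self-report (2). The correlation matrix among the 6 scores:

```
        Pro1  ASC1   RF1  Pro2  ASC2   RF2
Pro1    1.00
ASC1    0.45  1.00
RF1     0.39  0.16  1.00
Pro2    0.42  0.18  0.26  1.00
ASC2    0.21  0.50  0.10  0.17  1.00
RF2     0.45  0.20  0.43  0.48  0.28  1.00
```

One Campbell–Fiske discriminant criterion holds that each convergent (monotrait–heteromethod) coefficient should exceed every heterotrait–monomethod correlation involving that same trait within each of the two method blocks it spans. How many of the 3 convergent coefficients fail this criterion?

2

Each convergent coefficient versus the relevant comparison correlations:
Pro (methods 1·2): 0.42 vs {0.45, 0.17, 0.39, 0.48} → fail.
ASC (methods 1·2): 0.50 vs {0.45, 0.17, 0.16, 0.28} → pass.
RF (methods 1·2): 0.43 vs {0.39, 0.48, 0.16, 0.28} → fail.
2 of 3 fail.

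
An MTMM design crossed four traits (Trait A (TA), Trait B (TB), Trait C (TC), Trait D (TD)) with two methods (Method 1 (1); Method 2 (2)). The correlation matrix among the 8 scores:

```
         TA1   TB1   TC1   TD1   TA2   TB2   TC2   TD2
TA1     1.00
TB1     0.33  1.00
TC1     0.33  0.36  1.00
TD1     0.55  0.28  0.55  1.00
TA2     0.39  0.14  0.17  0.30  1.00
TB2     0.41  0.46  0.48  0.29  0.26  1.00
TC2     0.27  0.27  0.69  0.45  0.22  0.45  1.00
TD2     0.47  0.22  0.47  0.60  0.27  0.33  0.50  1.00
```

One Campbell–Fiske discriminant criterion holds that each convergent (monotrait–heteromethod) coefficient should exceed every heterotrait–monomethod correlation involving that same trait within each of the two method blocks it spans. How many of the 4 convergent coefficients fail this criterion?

1

Convergent coefficients and their comparison sets:
TA (methods 1·2): 0.39 vs {0.33, 0.26, 0.33, 0.22, 0.55, 0.27} → fail.
TB (methods 1·2): 0.46 vs {0.33, 0.26, 0.36, 0.45, 0.28, 0.33} → pass.
TC (methods 1·2): 0.69 vs {0.33, 0.22, 0.36, 0.45, 0.55, 0.50} → pass.
TD (methods 1·2): 0.60 vs {0.55, 0.27, 0.28, 0.33, 0.55, 0.50} → pass.
1 of 4 fail.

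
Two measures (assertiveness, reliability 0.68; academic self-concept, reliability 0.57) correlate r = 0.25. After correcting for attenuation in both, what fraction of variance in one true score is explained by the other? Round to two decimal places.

Disattenuated r = 0.25 / √(0.68 × 0.57) = 0.25 / 0.6226 = 0.4015.
Shared true-score variance = 0.4015² = 0.1612 ≈ 0.16.

0.16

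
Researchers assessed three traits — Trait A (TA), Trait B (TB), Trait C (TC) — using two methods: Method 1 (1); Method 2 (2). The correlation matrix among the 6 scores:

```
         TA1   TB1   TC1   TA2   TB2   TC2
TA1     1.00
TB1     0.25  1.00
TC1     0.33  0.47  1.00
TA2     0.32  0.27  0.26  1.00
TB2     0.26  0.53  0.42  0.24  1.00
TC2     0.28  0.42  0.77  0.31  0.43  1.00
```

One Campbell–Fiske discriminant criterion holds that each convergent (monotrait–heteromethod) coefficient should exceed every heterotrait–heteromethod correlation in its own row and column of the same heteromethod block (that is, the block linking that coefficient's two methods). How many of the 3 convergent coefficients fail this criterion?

Each convergent coefficient versus the relevant comparison correlations:
TA (methods 1·2): 0.32 vs {0.26, 0.27, 0.28, 0.26} → pass.
TB (methods 1·2): 0.53 vs {0.27, 0.26, 0.42, 0.42} → pass.
TC (methods 1·2): 0.77 vs {0.26, 0.28, 0.42, 0.42} → pass.
0 of 3 fail.

0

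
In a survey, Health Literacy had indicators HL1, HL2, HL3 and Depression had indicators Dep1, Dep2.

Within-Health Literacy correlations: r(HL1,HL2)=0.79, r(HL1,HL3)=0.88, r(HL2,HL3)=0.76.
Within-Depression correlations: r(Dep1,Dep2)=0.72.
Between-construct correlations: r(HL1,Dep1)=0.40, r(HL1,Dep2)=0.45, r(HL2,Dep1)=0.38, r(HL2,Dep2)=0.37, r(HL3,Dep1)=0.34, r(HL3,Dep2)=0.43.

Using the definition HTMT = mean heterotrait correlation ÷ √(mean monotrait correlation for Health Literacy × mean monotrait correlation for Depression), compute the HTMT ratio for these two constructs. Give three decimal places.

0.517

Mean heterotrait r = 2.37/6 = 0.3950.
Mean within-HL = 2.43/3 = 0.8100; mean within-Dep = 0.72/1 = 0.7200.
Geometric mean = √(0.8100 × 0.7200) = 0.7637.
HTMT = 0.3950 / 0.7637 = 0.517.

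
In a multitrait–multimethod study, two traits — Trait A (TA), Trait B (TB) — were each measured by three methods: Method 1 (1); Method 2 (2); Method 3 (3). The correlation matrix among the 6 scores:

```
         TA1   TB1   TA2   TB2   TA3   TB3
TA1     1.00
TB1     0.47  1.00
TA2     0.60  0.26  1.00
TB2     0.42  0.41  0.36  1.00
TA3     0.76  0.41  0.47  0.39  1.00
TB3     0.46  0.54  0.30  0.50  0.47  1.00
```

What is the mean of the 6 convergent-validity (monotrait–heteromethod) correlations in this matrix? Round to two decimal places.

0.55

Convergent values: 0.60, 0.76, 0.47, 0.41, 0.54, 0.50; mean = 3.28/6 = 0.55.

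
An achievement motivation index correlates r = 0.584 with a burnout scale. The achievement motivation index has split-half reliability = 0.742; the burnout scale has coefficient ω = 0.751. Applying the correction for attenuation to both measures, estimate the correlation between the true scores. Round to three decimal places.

r_true = r_obs / √(r_xx · r_yy) = 0.584 / √(0.742 × 0.751) = 0.584 / √0.557242 = 0.584 / 0.7465 ≈ 0.782.

0.782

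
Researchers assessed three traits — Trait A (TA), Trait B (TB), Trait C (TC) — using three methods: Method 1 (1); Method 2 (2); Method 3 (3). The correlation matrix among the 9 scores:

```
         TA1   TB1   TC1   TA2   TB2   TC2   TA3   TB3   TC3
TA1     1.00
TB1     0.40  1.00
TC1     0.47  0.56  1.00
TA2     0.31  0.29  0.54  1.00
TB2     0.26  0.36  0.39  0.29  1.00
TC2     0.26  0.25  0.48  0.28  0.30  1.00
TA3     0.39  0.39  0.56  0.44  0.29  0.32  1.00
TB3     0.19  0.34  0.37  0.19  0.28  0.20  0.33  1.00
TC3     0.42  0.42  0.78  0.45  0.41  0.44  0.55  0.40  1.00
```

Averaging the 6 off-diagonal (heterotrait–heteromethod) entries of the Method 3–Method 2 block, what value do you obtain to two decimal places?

0.31

HTHM values (method 3 × method 2): 0.29, 0.32, 0.19, 0.20, 0.45, 0.41; mean = 1.86/6 = 0.31.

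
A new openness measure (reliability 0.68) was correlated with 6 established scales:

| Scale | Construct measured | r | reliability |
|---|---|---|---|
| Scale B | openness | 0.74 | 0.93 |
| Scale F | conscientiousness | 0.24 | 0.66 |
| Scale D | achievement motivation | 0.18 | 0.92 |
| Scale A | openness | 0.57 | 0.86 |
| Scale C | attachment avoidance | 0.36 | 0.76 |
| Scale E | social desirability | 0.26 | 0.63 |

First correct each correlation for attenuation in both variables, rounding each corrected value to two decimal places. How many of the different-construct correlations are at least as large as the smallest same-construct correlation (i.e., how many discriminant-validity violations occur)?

Disattenuated r (r / √(r_scale · r_new)):
  Scale B (conv): 0.74 / √(0.93·0.68) = 0.93
  Scale F (disc): 0.24 / √(0.66·0.68) = 0.36
  Scale D (disc): 0.18 / √(0.92·0.68) = 0.23
  Scale A (conv): 0.57 / √(0.86·0.68) = 0.75
  Scale C (disc): 0.36 / √(0.76·0.68) = 0.50
  Scale E (disc): 0.26 / √(0.63·0.68) = 0.40
Smallest convergent = 0.75. Discriminant values: 0.36, 0.23, 0.50, 0.40; count ≥ 0.75 → 0.

0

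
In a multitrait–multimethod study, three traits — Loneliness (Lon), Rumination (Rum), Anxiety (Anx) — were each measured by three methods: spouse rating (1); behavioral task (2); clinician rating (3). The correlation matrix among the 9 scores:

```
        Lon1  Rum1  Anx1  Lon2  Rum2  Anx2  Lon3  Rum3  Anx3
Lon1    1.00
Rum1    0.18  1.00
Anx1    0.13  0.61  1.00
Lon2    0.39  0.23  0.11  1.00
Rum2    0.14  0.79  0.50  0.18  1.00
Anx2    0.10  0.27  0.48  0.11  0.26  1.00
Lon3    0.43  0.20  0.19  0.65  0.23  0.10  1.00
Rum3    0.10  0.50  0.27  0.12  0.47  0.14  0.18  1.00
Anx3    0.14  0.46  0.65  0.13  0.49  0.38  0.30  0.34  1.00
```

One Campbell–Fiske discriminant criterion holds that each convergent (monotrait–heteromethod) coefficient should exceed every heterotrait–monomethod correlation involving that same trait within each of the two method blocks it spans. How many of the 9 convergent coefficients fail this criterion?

2

Checking each validity diagonal entry against its comparison values:
Lon (methods 1·2): 0.39 vs {0.18, 0.18, 0.13, 0.11} → pass.
Lon (methods 1·3): 0.43 vs {0.18, 0.18, 0.13, 0.30} → pass.
Lon (methods 2·3): 0.65 vs {0.18, 0.18, 0.11, 0.30} → pass.
Rum (methods 1·2): 0.79 vs {0.18, 0.18, 0.61, 0.26} → pass.
Rum (methods 1·3): 0.50 vs {0.18, 0.18, 0.61, 0.34} → fail.
Rum (methods 2·3): 0.47 vs {0.18, 0.18, 0.26, 0.34} → pass.
Anx (methods 1·2): 0.48 vs {0.13, 0.11, 0.61, 0.26} → fail.
Anx (methods 1·3): 0.65 vs {0.13, 0.30, 0.61, 0.34} → pass.
Anx (methods 2·3): 0.38 vs {0.11, 0.30, 0.26, 0.34} → pass.
2 of 9 fail.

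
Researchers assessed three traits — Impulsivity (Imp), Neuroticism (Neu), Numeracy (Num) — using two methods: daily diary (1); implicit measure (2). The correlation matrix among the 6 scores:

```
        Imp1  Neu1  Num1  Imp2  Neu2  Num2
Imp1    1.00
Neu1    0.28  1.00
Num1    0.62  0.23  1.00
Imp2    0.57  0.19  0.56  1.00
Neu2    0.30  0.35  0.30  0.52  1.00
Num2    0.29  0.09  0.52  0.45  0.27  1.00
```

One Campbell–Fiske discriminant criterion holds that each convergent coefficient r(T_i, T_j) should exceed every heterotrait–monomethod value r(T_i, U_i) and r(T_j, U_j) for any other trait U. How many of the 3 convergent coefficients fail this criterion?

Each convergent coefficient versus the relevant comparison correlations:
Imp (methods 1·2): 0.57 vs {0.28, 0.52, 0.62, 0.45} → fail.
Neu (methods 1·2): 0.35 vs {0.28, 0.52, 0.23, 0.27} → fail.
Num (methods 1·2): 0.52 vs {0.62, 0.45, 0.23, 0.27} → fail.
3 of 3 fail.

3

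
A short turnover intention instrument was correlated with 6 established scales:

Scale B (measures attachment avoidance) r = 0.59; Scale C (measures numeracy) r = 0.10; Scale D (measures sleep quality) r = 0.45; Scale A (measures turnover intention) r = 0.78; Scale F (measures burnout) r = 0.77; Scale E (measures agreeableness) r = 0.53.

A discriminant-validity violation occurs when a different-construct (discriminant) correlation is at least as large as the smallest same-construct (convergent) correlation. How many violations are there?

Convergent (same construct = turnover intention): Scale A.
Smallest convergent = 0.78. Discriminant values: 0.59, 0.10, 0.45, 0.77, 0.53; count ≥ 0.78 → 0.

0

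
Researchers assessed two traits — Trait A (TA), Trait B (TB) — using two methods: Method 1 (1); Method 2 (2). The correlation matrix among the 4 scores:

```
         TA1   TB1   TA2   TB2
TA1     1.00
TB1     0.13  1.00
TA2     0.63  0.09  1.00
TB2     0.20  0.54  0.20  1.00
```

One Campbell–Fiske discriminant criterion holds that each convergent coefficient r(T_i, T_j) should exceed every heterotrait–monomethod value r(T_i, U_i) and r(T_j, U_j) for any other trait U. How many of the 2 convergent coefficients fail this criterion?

0

Checking each validity diagonal entry against its comparison values:
TA (methods 1·2): 0.63 vs {0.13, 0.20} → pass.
TB (methods 1·2): 0.54 vs {0.13, 0.20} → pass.
0 of 2 fail.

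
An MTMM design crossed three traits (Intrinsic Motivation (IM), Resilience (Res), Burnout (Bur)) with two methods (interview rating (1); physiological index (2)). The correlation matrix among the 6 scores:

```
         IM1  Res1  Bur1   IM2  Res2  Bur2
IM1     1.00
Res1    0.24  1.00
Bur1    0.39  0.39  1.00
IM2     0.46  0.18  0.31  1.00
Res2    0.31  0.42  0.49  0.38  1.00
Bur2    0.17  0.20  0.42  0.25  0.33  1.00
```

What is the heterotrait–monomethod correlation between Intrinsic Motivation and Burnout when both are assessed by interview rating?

Different traits, same method: r(IM1, Bur1) = 0.39.

0.39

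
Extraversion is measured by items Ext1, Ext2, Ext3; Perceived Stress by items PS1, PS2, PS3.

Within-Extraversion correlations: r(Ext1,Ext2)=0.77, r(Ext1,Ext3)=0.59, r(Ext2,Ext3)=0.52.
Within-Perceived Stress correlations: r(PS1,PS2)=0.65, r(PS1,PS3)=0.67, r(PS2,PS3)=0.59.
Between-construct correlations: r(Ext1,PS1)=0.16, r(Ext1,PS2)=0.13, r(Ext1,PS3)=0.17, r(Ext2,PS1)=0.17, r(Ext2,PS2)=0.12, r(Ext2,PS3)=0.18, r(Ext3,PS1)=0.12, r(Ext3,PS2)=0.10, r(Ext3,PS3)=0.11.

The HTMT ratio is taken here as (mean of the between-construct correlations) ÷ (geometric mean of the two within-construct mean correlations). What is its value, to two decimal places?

Mean between = 1.26/9 = 0.1400.
Mean within-Ext = 1.88/3 = 0.6267; mean within-PS = 1.91/3 = 0.6367.
Geometric mean = √(0.6267 × 0.6367) = 0.6317.
HTMT = 0.1400 / 0.6317 = 0.22.

0.22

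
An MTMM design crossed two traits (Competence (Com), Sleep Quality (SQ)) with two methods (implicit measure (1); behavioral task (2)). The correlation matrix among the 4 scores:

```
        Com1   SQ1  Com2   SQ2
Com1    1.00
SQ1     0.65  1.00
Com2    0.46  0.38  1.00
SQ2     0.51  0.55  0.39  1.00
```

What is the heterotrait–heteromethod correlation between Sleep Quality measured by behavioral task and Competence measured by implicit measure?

0.51

Different traits and methods: r(SQ2, Com1) = 0.51.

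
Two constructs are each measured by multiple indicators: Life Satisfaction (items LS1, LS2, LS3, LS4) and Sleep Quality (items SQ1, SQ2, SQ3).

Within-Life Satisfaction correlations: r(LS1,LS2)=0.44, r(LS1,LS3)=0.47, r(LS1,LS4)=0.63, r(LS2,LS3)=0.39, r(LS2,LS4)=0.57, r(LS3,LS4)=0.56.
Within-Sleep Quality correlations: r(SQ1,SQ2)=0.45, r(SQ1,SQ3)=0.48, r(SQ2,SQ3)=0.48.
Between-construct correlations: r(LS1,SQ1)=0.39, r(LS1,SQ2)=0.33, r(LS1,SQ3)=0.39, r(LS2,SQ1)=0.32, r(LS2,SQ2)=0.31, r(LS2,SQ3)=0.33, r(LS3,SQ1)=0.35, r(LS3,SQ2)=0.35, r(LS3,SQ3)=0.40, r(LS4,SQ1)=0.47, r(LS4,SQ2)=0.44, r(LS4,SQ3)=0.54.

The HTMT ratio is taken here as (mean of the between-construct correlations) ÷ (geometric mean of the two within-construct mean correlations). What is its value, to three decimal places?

0.786

Mean between = 4.62/12 = 0.3850.
Mean within-LS = 3.06/6 = 0.5100; mean within-SQ = 1.41/3 = 0.4700.
Geometric mean = √(0.5100 × 0.4700) = 0.4896.
HTMT = 0.3850 / 0.4896 = 0.786.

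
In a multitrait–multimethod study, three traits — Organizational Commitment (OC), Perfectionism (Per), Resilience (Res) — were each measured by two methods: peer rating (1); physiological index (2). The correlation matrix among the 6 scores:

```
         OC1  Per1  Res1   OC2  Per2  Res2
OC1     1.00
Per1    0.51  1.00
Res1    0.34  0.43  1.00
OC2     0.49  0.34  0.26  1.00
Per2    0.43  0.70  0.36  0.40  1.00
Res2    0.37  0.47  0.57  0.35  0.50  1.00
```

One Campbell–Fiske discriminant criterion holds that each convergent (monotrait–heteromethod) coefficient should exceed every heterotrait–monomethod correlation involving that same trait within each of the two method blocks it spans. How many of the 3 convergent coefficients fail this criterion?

1

Checking each validity diagonal entry against its comparison values:
OC (methods 1·2): 0.49 vs {0.51, 0.40, 0.34, 0.35} → fail.
Per (methods 1·2): 0.70 vs {0.51, 0.40, 0.43, 0.50} → pass.
Res (methods 1·2): 0.57 vs {0.34, 0.35, 0.43, 0.50} → pass.
1 of 3 fail.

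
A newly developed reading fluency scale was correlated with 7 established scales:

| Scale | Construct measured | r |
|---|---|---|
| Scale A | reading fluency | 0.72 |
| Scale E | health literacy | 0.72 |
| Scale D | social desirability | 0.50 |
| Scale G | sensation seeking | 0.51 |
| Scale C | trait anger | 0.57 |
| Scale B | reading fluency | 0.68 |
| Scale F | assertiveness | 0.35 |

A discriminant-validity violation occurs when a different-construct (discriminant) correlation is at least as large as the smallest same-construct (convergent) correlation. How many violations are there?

Convergent (same construct = reading fluency): Scale A, Scale B.
Smallest convergent = 0.68. Discriminant values: 0.72, 0.50, 0.51, 0.57, 0.35; count ≥ 0.68 → 1.

1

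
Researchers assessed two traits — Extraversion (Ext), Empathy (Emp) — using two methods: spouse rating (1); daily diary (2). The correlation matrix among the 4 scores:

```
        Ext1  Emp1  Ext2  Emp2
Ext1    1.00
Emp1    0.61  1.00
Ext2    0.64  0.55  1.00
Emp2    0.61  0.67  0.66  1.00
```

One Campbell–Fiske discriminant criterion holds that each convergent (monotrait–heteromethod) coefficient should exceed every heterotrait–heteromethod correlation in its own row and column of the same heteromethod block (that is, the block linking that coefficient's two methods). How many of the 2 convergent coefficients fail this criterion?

0

Checking each validity diagonal entry against its comparison values:
Ext (methods 1·2): 0.64 vs {0.61, 0.55} → pass.
Emp (methods 1·2): 0.67 vs {0.55, 0.61} → pass.
0 of 2 fail.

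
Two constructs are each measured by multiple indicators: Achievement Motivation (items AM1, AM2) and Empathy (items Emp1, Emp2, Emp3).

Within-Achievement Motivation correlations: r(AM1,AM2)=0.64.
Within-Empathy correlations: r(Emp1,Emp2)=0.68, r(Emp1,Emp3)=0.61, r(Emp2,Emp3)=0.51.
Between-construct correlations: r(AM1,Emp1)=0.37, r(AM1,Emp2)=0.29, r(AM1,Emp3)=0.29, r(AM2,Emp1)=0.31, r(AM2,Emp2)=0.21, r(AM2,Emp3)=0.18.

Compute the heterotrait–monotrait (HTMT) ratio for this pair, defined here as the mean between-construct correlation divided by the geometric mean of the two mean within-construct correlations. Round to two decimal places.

0.44

Mean heterotrait r = 1.65/6 = 0.2750.
Mean within-AM = 0.64/1 = 0.6400; mean within-Emp = 1.80/3 = 0.6000.
Geometric mean = √(0.6400 × 0.6000) = 0.6197.
HTMT = 0.2750 / 0.6197 = 0.44.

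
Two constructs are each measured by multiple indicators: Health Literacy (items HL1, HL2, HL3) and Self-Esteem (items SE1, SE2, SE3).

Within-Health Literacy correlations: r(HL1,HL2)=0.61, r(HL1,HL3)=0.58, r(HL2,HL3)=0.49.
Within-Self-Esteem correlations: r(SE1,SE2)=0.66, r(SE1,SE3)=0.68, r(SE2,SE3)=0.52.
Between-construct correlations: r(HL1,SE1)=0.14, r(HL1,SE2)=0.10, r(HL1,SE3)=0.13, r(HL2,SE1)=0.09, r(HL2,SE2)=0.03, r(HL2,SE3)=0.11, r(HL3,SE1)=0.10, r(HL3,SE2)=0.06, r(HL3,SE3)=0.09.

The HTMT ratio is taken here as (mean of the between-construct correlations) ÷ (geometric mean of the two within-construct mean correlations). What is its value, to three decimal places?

Between-construct mean = 0.85/9 = 0.0944.
Mean within-HL = 1.68/3 = 0.5600; mean within-SE = 1.86/3 = 0.6200.
Geometric mean = √(0.5600 × 0.6200) = 0.5892.
HTMT = 0.0944 / 0.5892 = 0.160.

0.160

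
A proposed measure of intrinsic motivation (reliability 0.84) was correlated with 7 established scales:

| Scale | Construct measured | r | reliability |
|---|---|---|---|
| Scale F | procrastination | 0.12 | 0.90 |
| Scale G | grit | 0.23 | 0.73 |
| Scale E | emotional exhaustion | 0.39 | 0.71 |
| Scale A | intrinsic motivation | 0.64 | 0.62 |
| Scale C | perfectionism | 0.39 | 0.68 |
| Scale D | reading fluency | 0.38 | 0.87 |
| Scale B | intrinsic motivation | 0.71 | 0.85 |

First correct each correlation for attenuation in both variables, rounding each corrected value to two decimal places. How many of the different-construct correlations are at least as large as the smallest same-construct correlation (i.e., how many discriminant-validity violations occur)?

Disattenuated r (r / √(r_scale · r_new)):
  Scale F (disc): 0.12 / √(0.90·0.84) = 0.14
  Scale G (disc): 0.23 / √(0.73·0.84) = 0.29
  Scale E (disc): 0.39 / √(0.71·0.84) = 0.51
  Scale A (conv): 0.64 / √(0.62·0.84) = 0.89
  Scale C (disc): 0.39 / √(0.68·0.84) = 0.52
  Scale D (disc): 0.38 / √(0.87·0.84) = 0.44
  Scale B (conv): 0.71 / √(0.85·0.84) = 0.84
Smallest convergent = 0.84. Discriminant values: 0.14, 0.29, 0.51, 0.52, 0.44; count ≥ 0.84 → 0.

0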